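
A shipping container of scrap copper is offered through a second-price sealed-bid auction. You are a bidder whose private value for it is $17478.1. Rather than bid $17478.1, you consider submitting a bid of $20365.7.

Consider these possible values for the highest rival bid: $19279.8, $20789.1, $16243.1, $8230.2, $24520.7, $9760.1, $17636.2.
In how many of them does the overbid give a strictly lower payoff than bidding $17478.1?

The deviation hurts exactly when the highest competing bid lies strictly between $17478.1 and $20365.7 — overbidding then wins at a price above your value.
$19279.8: inside the interval → strictly worse (loss $1801.7).
$20789.1: above both → same outcome either way.
$16243.1: below both → same outcome either way.
$8230.2: below both → same outcome either way.
$24520.7: above both → same outcome either way.
$9760.1: below both → same outcome either way.
$17636.2: inside the interval → strictly worse (loss $158.1).
Count: 2.

2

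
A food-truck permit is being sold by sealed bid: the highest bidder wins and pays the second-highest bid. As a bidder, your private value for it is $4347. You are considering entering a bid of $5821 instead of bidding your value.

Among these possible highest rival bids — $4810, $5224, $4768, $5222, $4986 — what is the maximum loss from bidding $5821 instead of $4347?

$877

$4810: truthful gives $0, deviation gives −$463 → loss $463.
$5224: truthful gives $0, deviation gives −$877 → loss $877.
$4768: truthful gives $0, deviation gives −$421 → loss $421.
$5222: truthful gives $0, deviation gives −$875 → loss $875.
$4986: truthful gives $0, deviation gives −$639 → loss $639.
Maximum loss: $877.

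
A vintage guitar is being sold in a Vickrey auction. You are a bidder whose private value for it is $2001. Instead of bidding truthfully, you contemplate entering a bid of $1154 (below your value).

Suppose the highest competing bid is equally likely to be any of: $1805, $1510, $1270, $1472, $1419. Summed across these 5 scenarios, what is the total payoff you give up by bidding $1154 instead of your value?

$2529

The deviation costs you only when the competing bid falls strictly between $1154 and $2001; elsewhere both bids give the same outcome.
$1805: truthful payoff $196, deviation payoff $0 → loss $196.
$1510: truthful payoff $491, deviation payoff $0 → loss $491.
$1270: truthful payoff $731, deviation payoff $0 → loss $731.
$1472: truthful payoff $529, deviation payoff $0 → loss $529.
$1419: truthful payoff $582, deviation payoff $0 → loss $582.
Total loss = $196 + $491 + $731 + $529 + $582 = $2529.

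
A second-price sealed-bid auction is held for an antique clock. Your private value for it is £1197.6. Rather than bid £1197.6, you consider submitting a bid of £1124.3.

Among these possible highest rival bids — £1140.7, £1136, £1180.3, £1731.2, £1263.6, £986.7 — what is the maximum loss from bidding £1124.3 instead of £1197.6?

£1140.7: truthful gives £56.9, deviation gives £0 → loss £56.9.
£1136: truthful gives £61.6, deviation gives £0 → loss £61.6.
£1180.3: truthful gives £17.3, deviation gives £0 → loss £17.3.
£1731.2: same outcome either way → loss £0.
£1263.6: same outcome either way → loss £0.
£986.7: same outcome either way → loss £0.
Maximum loss: £61.6.

£61.6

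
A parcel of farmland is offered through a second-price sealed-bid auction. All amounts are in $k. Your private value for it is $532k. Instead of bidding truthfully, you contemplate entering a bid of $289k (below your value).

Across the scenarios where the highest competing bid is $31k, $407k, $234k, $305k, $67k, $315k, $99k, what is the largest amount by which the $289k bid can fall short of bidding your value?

$31k: same outcome either way → loss $0k.
$407k: truthful gives $125k, deviation gives $0k → loss $125k.
$234k: same outcome either way → loss $0k.
$305k: truthful gives $227k, deviation gives $0k → loss $227k.
$67k: same outcome either way → loss $0k.
$315k: truthful gives $217k, deviation gives $0k → loss $217k.
$99k: same outcome either way → loss $0k.
Maximum loss: $227k.

$227k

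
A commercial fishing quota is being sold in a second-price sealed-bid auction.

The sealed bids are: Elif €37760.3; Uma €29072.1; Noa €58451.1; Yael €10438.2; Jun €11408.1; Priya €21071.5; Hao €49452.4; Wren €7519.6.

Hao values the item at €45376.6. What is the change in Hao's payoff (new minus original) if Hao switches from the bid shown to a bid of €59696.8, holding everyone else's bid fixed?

The highest bid among the other bidders is €58451.1; Hao's bid doesn't change that.
Original bid €49452.4: Hao is not highest (top rival bid is €58451.1); payoff €0.
Alternative bid €59696.8: Hao is highest, pays the top rival bid €58451.1; payoff €45376.6 − €58451.1 = −€13074.5.
Change in payoff = −€13074.5 − (€0) = −€13074.5.

−€13074.5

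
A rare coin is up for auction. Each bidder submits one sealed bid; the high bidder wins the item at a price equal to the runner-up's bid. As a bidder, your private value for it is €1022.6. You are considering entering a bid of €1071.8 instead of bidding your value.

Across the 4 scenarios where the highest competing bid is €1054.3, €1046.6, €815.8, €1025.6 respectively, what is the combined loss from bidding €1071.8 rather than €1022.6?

€58.7

The deviation costs you only when the competing bid falls strictly between €1022.6 and €1071.8; elsewhere both bids give the same outcome.
€1054.3: truthful payoff €0, deviation payoff −€31.7 → loss €31.7.
€1046.6: truthful payoff €0, deviation payoff −€24 → loss €24.
€815.8: outcomes coincide → loss €0.
€1025.6: truthful payoff €0, deviation payoff −€3 → loss €3.
Total loss = €31.7 + €24 + €3 = €58.7.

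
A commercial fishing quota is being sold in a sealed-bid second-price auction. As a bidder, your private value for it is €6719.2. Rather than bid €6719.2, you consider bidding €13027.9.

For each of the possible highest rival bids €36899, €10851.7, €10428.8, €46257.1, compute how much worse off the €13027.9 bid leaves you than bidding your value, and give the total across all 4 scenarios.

The deviation costs you only when the competing bid falls strictly between €6719.2 and €13027.9; elsewhere both bids give the same outcome.
€36899: outcomes coincide → loss €0.
€10851.7: truthful payoff €0, deviation payoff −€4132.5 → loss €4132.5.
€10428.8: truthful payoff €0, deviation payoff −€3709.6 → loss €3709.6.
€46257.1: outcomes coincide → loss €0.
Total loss = €4132.5 + €3709.6 = €7842.1.
Truthful bidding weakly dominates here: raising your bid can only win items priced above your value, and lowering it can only forfeit items priced below.

€7842.1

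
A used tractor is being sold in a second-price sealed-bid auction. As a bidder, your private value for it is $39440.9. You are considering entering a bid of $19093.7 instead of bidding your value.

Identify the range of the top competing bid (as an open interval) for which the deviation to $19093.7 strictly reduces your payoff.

If the competing bid is below $19093.7, both bids win at the same price — no difference.
If it is above $39440.9, both bids lose — no difference.
If it lies strictly between $19093.7 and $39440.9, bidding your value wins at a price below your value (positive payoff) while bidding $19093.7 loses (payoff 0).
So the deviation strictly hurts on the open interval ($19093.7, $39440.9).

($19093.7, $39440.9)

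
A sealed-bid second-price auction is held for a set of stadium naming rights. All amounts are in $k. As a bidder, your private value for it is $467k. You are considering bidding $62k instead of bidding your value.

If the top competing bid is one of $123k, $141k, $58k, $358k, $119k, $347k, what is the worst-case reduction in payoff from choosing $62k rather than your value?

$348k

$123k: truthful gives $344k, deviation gives $0k → loss $344k.
$141k: truthful gives $326k, deviation gives $0k → loss $326k.
$58k: same outcome either way → loss $0k.
$358k: truthful gives $109k, deviation gives $0k → loss $109k.
$119k: truthful gives $348k, deviation gives $0k → loss $348k.
$347k: truthful gives $120k, deviation gives $0k → loss $120k.
Maximum loss: $348k.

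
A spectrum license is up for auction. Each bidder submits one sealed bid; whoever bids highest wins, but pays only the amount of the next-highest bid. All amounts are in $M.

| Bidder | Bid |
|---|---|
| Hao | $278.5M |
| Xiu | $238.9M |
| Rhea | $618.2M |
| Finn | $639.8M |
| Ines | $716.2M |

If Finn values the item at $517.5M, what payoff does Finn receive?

Highest bid: Ines at $716.2M, so Ines wins.
Second-highest bid: Finn at $639.8M — that is the price the winner pays.
Finn did not win, so Finn pays nothing and receives nothing: payoff $0M.

$0M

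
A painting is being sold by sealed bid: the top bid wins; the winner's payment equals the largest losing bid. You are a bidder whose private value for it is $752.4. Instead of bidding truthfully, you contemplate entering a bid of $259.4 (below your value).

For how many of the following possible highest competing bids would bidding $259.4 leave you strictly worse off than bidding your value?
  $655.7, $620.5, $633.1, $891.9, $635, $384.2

The deviation hurts exactly when the highest competing bid lies strictly between $259.4 and $752.4 — underbidding then forfeits a profitable win.
$655.7: inside the interval → strictly worse (loss $96.7).
$620.5: inside the interval → strictly worse (loss $131.9).
$633.1: inside the interval → strictly worse (loss $119.3).
$891.9: above both → same outcome either way.
$635: inside the interval → strictly worse (loss $117.4).
$384.2: inside the interval → strictly worse (loss $368.2).
Count: 5.

5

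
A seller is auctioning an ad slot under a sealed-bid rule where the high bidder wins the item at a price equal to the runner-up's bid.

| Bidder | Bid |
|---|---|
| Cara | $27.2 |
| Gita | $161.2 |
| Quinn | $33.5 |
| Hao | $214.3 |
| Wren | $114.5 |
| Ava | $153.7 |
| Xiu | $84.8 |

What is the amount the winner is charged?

$161.2

Highest bid: Hao at $214.3, so Hao wins.
Second-highest bid: Gita at $161.2 — that is the price the winner pays.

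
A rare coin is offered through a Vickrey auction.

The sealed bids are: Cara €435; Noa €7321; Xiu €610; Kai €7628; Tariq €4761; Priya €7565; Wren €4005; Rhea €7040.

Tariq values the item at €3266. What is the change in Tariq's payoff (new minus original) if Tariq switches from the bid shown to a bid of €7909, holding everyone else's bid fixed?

The highest bid among the other bidders is €7628; Tariq's bid doesn't change that.
Original bid €4761: Tariq is not highest (top rival bid is €7628); payoff €0.
Alternative bid €7909: Tariq is highest, pays the top rival bid €7628; payoff €3266 − €7628 = −€4362.
Change in payoff = −€4362 − (€0) = −€4362.

−€4362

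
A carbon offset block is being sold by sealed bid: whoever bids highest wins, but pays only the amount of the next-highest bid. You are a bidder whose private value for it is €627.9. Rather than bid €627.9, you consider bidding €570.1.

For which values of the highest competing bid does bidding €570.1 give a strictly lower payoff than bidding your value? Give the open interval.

If the competing bid is below €570.1, both bids win at the same price — no difference.
If it is above €627.9, both bids lose — no difference.
If it lies strictly between €570.1 and €627.9, bidding your value wins at a price below your value (positive payoff) while bidding €570.1 loses (payoff 0).
So the deviation strictly hurts on the open interval (€570.1, €627.9).
Truthful bidding weakly dominates here: raising your bid can only win items priced above your value, and lowering it can only forfeit items priced below.

(€570.1, €627.9)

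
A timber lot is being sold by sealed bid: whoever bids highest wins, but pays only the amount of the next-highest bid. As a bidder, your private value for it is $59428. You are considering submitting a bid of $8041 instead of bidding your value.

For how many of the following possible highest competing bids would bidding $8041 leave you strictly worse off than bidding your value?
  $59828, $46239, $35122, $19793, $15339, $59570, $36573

5

The deviation hurts exactly when the highest competing bid lies strictly between $8041 and $59428 — underbidding then forfeits a profitable win.
$59828: above both → same outcome either way.
$46239: inside the interval → strictly worse (loss $13189).
$35122: inside the interval → strictly worse (loss $24306).
$19793: inside the interval → strictly worse (loss $39635).
$15339: inside the interval → strictly worse (loss $44089).
$59570: above both → same outcome either way.
$36573: inside the interval → strictly worse (loss $22855).
Count: 5.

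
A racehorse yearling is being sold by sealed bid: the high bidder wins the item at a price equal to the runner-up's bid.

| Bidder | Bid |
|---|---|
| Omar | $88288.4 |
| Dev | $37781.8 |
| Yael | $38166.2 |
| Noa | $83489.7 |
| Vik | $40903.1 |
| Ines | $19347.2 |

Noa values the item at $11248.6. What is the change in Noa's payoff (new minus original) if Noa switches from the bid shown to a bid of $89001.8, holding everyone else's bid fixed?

−$77039.8

The highest bid among the other bidders is $88288.4; Noa's bid doesn't change that.
Original bid $83489.7: Noa is not highest (top rival bid is $88288.4); payoff $0.
Alternative bid $89001.8: Noa is highest, pays the top rival bid $88288.4; payoff $11248.6 − $88288.4 = −$77039.8.
Change in payoff = −$77039.8 − ($0) = −$77039.8.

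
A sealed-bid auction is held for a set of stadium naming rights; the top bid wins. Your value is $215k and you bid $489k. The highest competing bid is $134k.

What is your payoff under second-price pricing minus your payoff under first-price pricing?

You have the highest bid, so you win under either rule.
Second-price: pay $134k → payoff $81k.
First-price: pay your own bid $489k → payoff −$274k.
Difference = $81k − (−$274k) = $355k.

$355k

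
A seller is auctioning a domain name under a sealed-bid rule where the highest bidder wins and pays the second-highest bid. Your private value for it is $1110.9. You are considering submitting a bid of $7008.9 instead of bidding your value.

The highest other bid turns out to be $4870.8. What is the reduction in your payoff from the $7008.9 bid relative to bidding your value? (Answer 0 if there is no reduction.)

$3759.9

Bidding your value $1110.9: you lose (since $1110.9 < $4870.8). Payoff $0.
Bidding $7008.9: you win and pay $4870.8. Payoff $1110.9 − $4870.8 = −$3759.9.
The competing bid $4870.8 lies between your value and your inflated bid, so overbidding wins an item priced above your value.
Loss from deviating = $0 − (−$3759.9) = $3759.9.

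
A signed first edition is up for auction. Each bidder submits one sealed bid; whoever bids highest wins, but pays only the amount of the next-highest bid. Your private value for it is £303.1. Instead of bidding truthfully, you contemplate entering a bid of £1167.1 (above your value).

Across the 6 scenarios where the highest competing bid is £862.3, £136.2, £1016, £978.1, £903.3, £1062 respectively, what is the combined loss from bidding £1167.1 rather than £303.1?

£3306.2

The deviation costs you only when the competing bid falls strictly between £303.1 and £1167.1; elsewhere both bids give the same outcome.
£862.3: truthful payoff £0, deviation payoff −£559.2 → loss £559.2.
£136.2: outcomes coincide → loss £0.
£1016: truthful payoff £0, deviation payoff −£712.9 → loss £712.9.
£978.1: truthful payoff £0, deviation payoff −£675 → loss £675.
£903.3: truthful payoff £0, deviation payoff −£600.2 → loss £600.2.
£1062: truthful payoff £0, deviation payoff −£758.9 → loss £758.9.
Total loss = £559.2 + £712.9 + £675 + £600.2 + £758.9 = £3306.2.
Because the price is fixed by the runner-up's bid, deviating from your value can only change a good outcome into a bad one — never the reverse.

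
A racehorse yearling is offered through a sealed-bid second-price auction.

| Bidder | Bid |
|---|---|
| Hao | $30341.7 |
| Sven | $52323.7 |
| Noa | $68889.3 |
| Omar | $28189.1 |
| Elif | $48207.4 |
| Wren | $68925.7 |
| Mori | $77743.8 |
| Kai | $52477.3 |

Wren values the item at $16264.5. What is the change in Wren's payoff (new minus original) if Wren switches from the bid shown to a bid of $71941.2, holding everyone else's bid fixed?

$0

The highest bid among the other bidders is $77743.8; Wren's bid doesn't change that.
Original bid $68925.7: Wren is not highest (top rival bid is $77743.8); payoff $0.
Alternative bid $71941.2: Wren is not highest (top rival bid is $77743.8); payoff $0.
Change in payoff = $0 − ($0) = $0.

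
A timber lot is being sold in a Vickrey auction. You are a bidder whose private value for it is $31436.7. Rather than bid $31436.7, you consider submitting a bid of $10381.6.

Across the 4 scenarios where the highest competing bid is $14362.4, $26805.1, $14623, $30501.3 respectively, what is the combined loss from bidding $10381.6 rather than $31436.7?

$39455

The deviation costs you only when the competing bid falls strictly between $10381.6 and $31436.7; elsewhere both bids give the same outcome.
$14362.4: truthful payoff $17074.3, deviation payoff $0 → loss $17074.3.
$26805.1: truthful payoff $4631.6, deviation payoff $0 → loss $4631.6.
$14623: truthful payoff $16813.7, deviation payoff $0 → loss $16813.7.
$30501.3: truthful payoff $935.4, deviation payoff $0 → loss $935.4.
Total loss = $17074.3 + $4631.6 + $16813.7 + $935.4 = $39455.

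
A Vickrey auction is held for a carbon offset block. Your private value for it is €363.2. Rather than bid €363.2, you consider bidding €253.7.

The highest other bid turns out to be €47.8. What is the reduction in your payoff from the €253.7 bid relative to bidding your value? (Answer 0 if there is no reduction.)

€0

Bidding your value €363.2: you win (since €363.2 > €47.8) and pay €47.8. Payoff €315.4.
Bidding €253.7: you win and pay €47.8. Payoff €363.2 − €47.8 = €315.4.
Difference = €315.4 − €315.4 = €0; both bids lead to the same outcome because the competing bid is below both your value and your alternative bid.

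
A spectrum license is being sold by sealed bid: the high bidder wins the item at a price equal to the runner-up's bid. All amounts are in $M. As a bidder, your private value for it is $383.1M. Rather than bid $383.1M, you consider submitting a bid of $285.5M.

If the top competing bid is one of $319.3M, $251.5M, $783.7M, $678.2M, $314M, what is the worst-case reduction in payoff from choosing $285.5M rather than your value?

$319.3M: truthful gives $63.8M, deviation gives $0M → loss $63.8M.
$251.5M: same outcome either way → loss $0M.
$783.7M: same outcome either way → loss $0M.
$678.2M: same outcome either way → loss $0M.
$314M: truthful gives $69.1M, deviation gives $0M → loss $69.1M.
Maximum loss: $69.1M.

$69.1M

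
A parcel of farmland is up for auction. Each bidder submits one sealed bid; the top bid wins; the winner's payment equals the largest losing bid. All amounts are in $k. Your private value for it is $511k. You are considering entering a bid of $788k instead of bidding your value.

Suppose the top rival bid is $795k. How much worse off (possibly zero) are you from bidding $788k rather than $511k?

Bidding your value $511k: you lose (since $511k < $795k). Payoff $0k.
Bidding $788k: you lose. Payoff $0k.
Difference = $0k − $0k = $0k; both bids lead to the same outcome because the competing bid is above both your value and your alternative bid.

$0k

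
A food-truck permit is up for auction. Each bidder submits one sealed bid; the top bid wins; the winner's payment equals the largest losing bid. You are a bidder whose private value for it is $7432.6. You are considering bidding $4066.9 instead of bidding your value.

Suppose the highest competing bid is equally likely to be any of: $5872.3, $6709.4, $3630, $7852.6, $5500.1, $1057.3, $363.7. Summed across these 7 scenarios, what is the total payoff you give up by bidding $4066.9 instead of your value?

The deviation costs you only when the competing bid falls strictly between $4066.9 and $7432.6; elsewhere both bids give the same outcome.
$5872.3: truthful payoff $1560.3, deviation payoff $0 → loss $1560.3.
$6709.4: truthful payoff $723.2, deviation payoff $0 → loss $723.2.
$3630: outcomes coincide → loss $0.
$7852.6: outcomes coincide → loss $0.
$5500.1: truthful payoff $1932.5, deviation payoff $0 → loss $1932.5.
$1057.3: outcomes coincide → loss $0.
$363.7: outcomes coincide → loss $0.
Total loss = $1560.3 + $723.2 + $1932.5 = $4216.

$4216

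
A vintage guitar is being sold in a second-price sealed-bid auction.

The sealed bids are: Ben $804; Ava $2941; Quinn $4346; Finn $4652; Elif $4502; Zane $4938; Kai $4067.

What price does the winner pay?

$4652

Highest bid: Zane at $4938, so Zane wins.
Second-highest bid: Finn at $4652 — that is the price the winner pays.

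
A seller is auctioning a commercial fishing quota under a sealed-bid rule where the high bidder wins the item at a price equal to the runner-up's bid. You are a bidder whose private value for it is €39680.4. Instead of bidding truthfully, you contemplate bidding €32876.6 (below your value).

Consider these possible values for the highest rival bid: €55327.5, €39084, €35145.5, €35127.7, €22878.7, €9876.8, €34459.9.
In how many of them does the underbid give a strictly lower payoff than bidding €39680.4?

4

The deviation hurts exactly when the highest competing bid lies strictly between €32876.6 and €39680.4 — underbidding then forfeits a profitable win.
€55327.5: above both → same outcome either way.
€39084: inside the interval → strictly worse (loss €596.4).
€35145.5: inside the interval → strictly worse (loss €4534.9).
€35127.7: inside the interval → strictly worse (loss €4552.7).
€22878.7: below both → same outcome either way.
€9876.8: below both → same outcome either way.
€34459.9: inside the interval → strictly worse (loss €5220.5).
Count: 4.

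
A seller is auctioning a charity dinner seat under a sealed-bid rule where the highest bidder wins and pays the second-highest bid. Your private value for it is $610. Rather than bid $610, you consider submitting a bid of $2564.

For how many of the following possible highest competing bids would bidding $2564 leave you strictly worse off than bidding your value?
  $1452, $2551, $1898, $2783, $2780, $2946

3

The deviation hurts exactly when the highest competing bid lies strictly between $610 and $2564 — overbidding then wins at a price above your value.
$1452: inside the interval → strictly worse (loss $842).
$2551: inside the interval → strictly worse (loss $1941).
$1898: inside the interval → strictly worse (loss $1288).
$2783: above both → same outcome either way.
$2780: above both → same outcome either way.
$2946: above both → same outcome either way.
Count: 3.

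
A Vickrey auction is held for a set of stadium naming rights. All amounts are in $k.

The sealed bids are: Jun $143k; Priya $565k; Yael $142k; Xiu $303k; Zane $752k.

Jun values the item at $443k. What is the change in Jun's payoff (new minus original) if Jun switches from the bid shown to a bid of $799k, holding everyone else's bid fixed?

The highest bid among the other bidders is $752k; Jun's bid doesn't change that.
Original bid $143k: Jun is not highest (top rival bid is $752k); payoff $0k.
Alternative bid $799k: Jun is highest, pays the top rival bid $752k; payoff $443k − $752k = −$309k.
Change in payoff = −$309k − ($0k) = −$309k.

−$309k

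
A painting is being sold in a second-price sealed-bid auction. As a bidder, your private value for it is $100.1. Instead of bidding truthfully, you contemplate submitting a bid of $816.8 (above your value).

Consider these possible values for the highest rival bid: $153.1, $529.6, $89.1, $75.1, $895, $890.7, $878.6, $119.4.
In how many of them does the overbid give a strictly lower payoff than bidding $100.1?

The deviation hurts exactly when the highest competing bid lies strictly between $100.1 and $816.8 — overbidding then wins at a price above your value.
$153.1: inside the interval → strictly worse (loss $53).
$529.6: inside the interval → strictly worse (loss $429.5).
$89.1: below both → same outcome either way.
$75.1: below both → same outcome either way.
$895: above both → same outcome either way.
$890.7: above both → same outcome either way.
$878.6: above both → same outcome either way.
$119.4: inside the interval → strictly worse (loss $19.3).
Count: 3.

3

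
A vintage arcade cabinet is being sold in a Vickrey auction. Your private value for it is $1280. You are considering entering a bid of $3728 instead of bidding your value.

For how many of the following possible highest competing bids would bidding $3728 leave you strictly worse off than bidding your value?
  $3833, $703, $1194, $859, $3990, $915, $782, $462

0

The deviation hurts exactly when the highest competing bid lies strictly between $1280 and $3728 — overbidding then wins at a price above your value.
$3833: above both → same outcome either way.
$703: below both → same outcome either way.
$1194: below both → same outcome either way.
$859: below both → same outcome either way.
$3990: above both → same outcome either way.
$915: below both → same outcome either way.
$782: below both → same outcome either way.
$462: below both → same outcome either way.
Count: 0.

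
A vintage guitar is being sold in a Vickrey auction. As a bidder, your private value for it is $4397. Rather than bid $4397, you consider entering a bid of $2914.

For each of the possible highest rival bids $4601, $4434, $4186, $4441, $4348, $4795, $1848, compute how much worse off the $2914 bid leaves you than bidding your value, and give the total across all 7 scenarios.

$260

The deviation costs you only when the competing bid falls strictly between $2914 and $4397; elsewhere both bids give the same outcome.
$4601: outcomes coincide → loss $0.
$4434: outcomes coincide → loss $0.
$4186: truthful payoff $211, deviation payoff $0 → loss $211.
$4441: outcomes coincide → loss $0.
$4348: truthful payoff $49, deviation payoff $0 → loss $49.
$4795: outcomes coincide → loss $0.
$1848: outcomes coincide → loss $0.
Total loss = $211 + $49 = $260.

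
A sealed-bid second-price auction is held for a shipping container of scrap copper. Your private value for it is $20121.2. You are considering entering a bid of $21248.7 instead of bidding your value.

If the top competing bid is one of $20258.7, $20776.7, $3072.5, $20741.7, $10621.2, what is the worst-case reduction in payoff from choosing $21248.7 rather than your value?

$20258.7: truthful gives $0, deviation gives −$137.5 → loss $137.5.
$20776.7: truthful gives $0, deviation gives −$655.5 → loss $655.5.
$3072.5: same outcome either way → loss $0.
$20741.7: truthful gives $0, deviation gives −$620.5 → loss $620.5.
$10621.2: same outcome either way → loss $0.
Maximum loss: $655.5.

$655.5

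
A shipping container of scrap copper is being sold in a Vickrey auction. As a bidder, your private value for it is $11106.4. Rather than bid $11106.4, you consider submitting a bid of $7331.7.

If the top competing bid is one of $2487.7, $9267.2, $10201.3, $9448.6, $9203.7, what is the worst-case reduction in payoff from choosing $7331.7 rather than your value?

$2487.7: same outcome either way → loss $0.
$9267.2: truthful gives $1839.2, deviation gives $0 → loss $1839.2.
$10201.3: truthful gives $905.1, deviation gives $0 → loss $905.1.
$9448.6: truthful gives $1657.8, deviation gives $0 → loss $1657.8.
$9203.7: truthful gives $1902.7, deviation gives $0 → loss $1902.7.
Maximum loss: $1902.7.

$1902.7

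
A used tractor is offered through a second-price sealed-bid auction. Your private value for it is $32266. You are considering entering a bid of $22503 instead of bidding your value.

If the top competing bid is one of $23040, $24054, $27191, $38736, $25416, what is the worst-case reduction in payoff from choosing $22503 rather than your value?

$9226

$23040: truthful gives $9226, deviation gives $0 → loss $9226.
$24054: truthful gives $8212, deviation gives $0 → loss $8212.
$27191: truthful gives $5075, deviation gives $0 → loss $5075.
$38736: same outcome either way → loss $0.
$25416: truthful gives $6850, deviation gives $0 → loss $6850.
Maximum loss: $9226.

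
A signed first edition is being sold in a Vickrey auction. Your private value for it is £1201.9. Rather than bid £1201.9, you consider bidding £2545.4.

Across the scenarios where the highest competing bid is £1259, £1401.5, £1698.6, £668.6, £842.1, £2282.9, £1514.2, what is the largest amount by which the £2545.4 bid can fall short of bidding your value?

£1259: truthful gives £0, deviation gives −£57.1 → loss £57.1.
£1401.5: truthful gives £0, deviation gives −£199.6 → loss £199.6.
£1698.6: truthful gives £0, deviation gives −£496.7 → loss £496.7.
£668.6: same outcome either way → loss £0.
£842.1: same outcome either way → loss £0.
£2282.9: truthful gives £0, deviation gives −£1081 → loss £1081.
£1514.2: truthful gives £0, deviation gives −£312.3 → loss £312.3.
Maximum loss: £1081.

£1081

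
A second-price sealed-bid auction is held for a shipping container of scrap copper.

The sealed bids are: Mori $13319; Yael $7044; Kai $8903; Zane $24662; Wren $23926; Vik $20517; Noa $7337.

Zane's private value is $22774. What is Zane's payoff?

−$1152

Highest bid: Zane at $24662, so Zane wins.
Second-highest bid: Wren at $23926 — that is the price the winner pays.
Zane's payoff = value − price = $22774 − $23926 = −$1152.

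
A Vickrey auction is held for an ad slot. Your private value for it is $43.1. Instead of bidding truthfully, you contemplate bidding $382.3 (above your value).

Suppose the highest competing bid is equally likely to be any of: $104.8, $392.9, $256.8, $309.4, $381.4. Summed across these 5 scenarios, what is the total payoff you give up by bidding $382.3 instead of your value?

$880

The deviation costs you only when the competing bid falls strictly between $43.1 and $382.3; elsewhere both bids give the same outcome.
$104.8: truthful payoff $0, deviation payoff −$61.7 → loss $61.7.
$392.9: outcomes coincide → loss $0.
$256.8: truthful payoff $0, deviation payoff −$213.7 → loss $213.7.
$309.4: truthful payoff $0, deviation payoff −$266.3 → loss $266.3.
$381.4: truthful payoff $0, deviation payoff −$338.3 → loss $338.3.
Total loss = $61.7 + $213.7 + $266.3 + $338.3 = $880.
Truthful bidding weakly dominates here: raising your bid can only win items priced above your value, and lowering it can only forfeit items priced below.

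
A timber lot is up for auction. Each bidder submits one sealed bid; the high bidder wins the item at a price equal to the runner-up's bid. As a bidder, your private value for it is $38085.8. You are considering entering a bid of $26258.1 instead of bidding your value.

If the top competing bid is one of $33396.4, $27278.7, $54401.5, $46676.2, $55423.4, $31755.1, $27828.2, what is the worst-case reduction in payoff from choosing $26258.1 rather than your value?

$10807.1

$33396.4: truthful gives $4689.4, deviation gives $0 → loss $4689.4.
$27278.7: truthful gives $10807.1, deviation gives $0 → loss $10807.1.
$54401.5: same outcome either way → loss $0.
$46676.2: same outcome either way → loss $0.
$55423.4: same outcome either way → loss $0.
$31755.1: truthful gives $6330.7, deviation gives $0 → loss $6330.7.
$27828.2: truthful gives $10257.6, deviation gives $0 → loss $10257.6.
Maximum loss: $10807.1.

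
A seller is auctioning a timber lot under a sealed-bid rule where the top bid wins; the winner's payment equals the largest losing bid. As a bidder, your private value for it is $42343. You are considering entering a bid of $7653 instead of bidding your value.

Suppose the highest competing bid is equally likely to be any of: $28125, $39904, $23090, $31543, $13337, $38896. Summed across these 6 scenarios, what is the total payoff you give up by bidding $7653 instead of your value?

$79163

The deviation costs you only when the competing bid falls strictly between $7653 and $42343; elsewhere both bids give the same outcome.
$28125: truthful payoff $14218, deviation payoff $0 → loss $14218.
$39904: truthful payoff $2439, deviation payoff $0 → loss $2439.
$23090: truthful payoff $19253, deviation payoff $0 → loss $19253.
$31543: truthful payoff $10800, deviation payoff $0 → loss $10800.
$13337: truthful payoff $29006, deviation payoff $0 → loss $29006.
$38896: truthful payoff $3447, deviation payoff $0 → loss $3447.
Total loss = $14218 + $2439 + $19253 + $10800 + $29006 + $3447 = $79163.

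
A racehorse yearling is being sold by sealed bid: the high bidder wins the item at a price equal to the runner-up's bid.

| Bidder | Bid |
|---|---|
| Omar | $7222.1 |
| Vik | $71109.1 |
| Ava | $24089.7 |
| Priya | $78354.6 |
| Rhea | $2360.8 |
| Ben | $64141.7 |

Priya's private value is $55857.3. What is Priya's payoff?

Highest bid: Priya at $78354.6, so Priya wins.
Second-highest bid: Vik at $71109.1 — that is the price the winner pays.
Priya's payoff = value − price = $55857.3 − $71109.1 = −$15251.8.

−$15251.8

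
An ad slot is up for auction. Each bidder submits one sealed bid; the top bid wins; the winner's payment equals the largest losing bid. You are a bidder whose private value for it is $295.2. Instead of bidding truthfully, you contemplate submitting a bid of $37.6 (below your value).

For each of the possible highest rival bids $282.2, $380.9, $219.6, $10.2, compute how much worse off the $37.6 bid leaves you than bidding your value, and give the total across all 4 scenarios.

The deviation costs you only when the competing bid falls strictly between $37.6 and $295.2; elsewhere both bids give the same outcome.
$282.2: truthful payoff $13, deviation payoff $0 → loss $13.
$380.9: outcomes coincide → loss $0.
$219.6: truthful payoff $75.6, deviation payoff $0 → loss $75.6.
$10.2: outcomes coincide → loss $0.
Total loss = $13 + $75.6 = $88.6.

$88.6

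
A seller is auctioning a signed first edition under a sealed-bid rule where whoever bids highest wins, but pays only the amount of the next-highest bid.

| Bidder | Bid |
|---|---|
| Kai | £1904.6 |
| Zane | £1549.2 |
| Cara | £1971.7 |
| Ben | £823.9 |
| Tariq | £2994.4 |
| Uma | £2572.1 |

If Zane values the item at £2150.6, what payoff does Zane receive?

Highest bid: Tariq at £2994.4, so Tariq wins.
Second-highest bid: Uma at £2572.1 — that is the price the winner pays.
Zane did not win, so Zane pays nothing and receives nothing: payoff £0.

£0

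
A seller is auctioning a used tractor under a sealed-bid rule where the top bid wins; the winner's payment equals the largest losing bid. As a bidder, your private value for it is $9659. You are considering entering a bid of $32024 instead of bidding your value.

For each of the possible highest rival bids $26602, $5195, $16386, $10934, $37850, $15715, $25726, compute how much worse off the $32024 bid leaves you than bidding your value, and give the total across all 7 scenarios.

$47068

The deviation costs you only when the competing bid falls strictly between $9659 and $32024; elsewhere both bids give the same outcome.
$26602: truthful payoff $0, deviation payoff −$16943 → loss $16943.
$5195: outcomes coincide → loss $0.
$16386: truthful payoff $0, deviation payoff −$6727 → loss $6727.
$10934: truthful payoff $0, deviation payoff −$1275 → loss $1275.
$37850: outcomes coincide → loss $0.
$15715: truthful payoff $0, deviation payoff −$6056 → loss $6056.
$25726: truthful payoff $0, deviation payoff −$16067 → loss $16067.
Total loss = $16943 + $6727 + $1275 + $6056 + $16067 = $47068.
Because the price is fixed by the runner-up's bid, deviating from your value can only change a good outcome into a bad one — never the reverse.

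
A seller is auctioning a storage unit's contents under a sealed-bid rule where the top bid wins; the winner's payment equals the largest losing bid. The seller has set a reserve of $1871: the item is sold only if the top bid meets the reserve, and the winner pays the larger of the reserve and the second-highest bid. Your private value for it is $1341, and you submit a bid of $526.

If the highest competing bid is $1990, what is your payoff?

Your bid $526 is below the highest competing bid $1990, so you lose. Payoff $0.

$0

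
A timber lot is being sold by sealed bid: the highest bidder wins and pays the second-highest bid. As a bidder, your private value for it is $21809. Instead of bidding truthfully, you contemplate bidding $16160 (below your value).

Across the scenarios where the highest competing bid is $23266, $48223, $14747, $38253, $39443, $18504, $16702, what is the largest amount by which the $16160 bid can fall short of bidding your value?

$23266: same outcome either way → loss $0.
$48223: same outcome either way → loss $0.
$14747: same outcome either way → loss $0.
$38253: same outcome either way → loss $0.
$39443: same outcome either way → loss $0.
$18504: truthful gives $3305, deviation gives $0 → loss $3305.
$16702: truthful gives $5107, deviation gives $0 → loss $5107.
Maximum loss: $5107.

$5107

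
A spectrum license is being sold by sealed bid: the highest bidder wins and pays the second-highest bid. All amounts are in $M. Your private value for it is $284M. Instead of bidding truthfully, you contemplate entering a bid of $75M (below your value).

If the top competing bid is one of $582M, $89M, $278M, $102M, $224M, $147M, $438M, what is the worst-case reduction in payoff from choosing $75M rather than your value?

$582M: same outcome either way → loss $0M.
$89M: truthful gives $195M, deviation gives $0M → loss $195M.
$278M: truthful gives $6M, deviation gives $0M → loss $6M.
$102M: truthful gives $182M, deviation gives $0M → loss $182M.
$224M: truthful gives $60M, deviation gives $0M → loss $60M.
$147M: truthful gives $137M, deviation gives $0M → loss $137M.
$438M: same outcome either way → loss $0M.
Maximum loss: $195M.

$195M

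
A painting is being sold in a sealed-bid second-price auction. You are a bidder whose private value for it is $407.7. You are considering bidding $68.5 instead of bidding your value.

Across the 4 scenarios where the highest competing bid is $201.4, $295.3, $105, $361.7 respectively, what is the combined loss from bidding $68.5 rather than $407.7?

$667.4

The deviation costs you only when the competing bid falls strictly between $68.5 and $407.7; elsewhere both bids give the same outcome.
$201.4: truthful payoff $206.3, deviation payoff $0 → loss $206.3.
$295.3: truthful payoff $112.4, deviation payoff $0 → loss $112.4.
$105: truthful payoff $302.7, deviation payoff $0 → loss $302.7.
$361.7: truthful payoff $46, deviation payoff $0 → loss $46.
Total loss = $206.3 + $112.4 + $302.7 + $46 = $667.4.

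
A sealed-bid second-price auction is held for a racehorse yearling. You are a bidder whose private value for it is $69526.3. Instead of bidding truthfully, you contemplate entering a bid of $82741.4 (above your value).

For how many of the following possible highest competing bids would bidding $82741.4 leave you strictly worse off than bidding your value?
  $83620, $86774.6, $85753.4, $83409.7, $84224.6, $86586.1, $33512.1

0

The deviation hurts exactly when the highest competing bid lies strictly between $69526.3 and $82741.4 — overbidding then wins at a price above your value.
$83620: above both → same outcome either way.
$86774.6: above both → same outcome either way.
$85753.4: above both → same outcome either way.
$83409.7: above both → same outcome either way.
$84224.6: above both → same outcome either way.
$86586.1: above both → same outcome either way.
$33512.1: below both → same outcome either way.
Count: 0.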